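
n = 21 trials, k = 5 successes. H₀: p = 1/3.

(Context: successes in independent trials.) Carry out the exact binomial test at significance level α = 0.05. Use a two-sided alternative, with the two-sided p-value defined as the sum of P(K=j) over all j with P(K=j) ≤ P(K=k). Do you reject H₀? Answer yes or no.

Exact binomial: n=21, k=5, p₀=1/3=0.3333
P(X=j) = C(n,j)·p₀^j·(1−p₀)^(n−j); p = Σ P(X=j) over j with P(X=j) ≤ P(X=5)
p-value (two-sided) = 0.48852
At α=0.05: p ≥ α → fail to reject H₀

reject H₀: no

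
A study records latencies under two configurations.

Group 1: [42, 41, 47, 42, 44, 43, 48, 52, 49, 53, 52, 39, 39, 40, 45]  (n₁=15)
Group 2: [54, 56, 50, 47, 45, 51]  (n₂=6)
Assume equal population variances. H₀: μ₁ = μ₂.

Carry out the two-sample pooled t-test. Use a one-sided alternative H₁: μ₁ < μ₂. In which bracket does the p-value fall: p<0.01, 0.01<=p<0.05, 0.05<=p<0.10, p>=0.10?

x̄₁=45.067, s₁=4.832, n₁=15
x̄₂=50.500, s₂=4.135, n₂=6
s_p² = [14·4.832² + 5·4.135²]/19 = 21.7070
SE = √(s_p²·(1/15+1/6)) = 2.2505
t = (45.067−50.500)/2.2505 = -2.4142
df = 19
p-value (one-sided, H₁ less) = 0.01301
→ bracket: 0.01<=p<0.05

p-value bracket: 0.01<=p<0.05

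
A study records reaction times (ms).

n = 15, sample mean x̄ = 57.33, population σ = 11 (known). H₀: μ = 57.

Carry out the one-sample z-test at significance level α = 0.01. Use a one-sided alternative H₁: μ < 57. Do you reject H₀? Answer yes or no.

reject H₀: no

SE = σ/√n = 11/√15 = 2.8402
z = (x̄−μ₀)/SE = (57.33−57)/2.8402 = 0.1162
p-value (one-sided, H₁ less) = 0.54625
At α=0.01: p ≥ α → fail to reject H₀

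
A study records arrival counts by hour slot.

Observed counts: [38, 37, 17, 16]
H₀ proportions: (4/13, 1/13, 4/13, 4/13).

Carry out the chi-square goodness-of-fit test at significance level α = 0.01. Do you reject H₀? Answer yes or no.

reject H₀: yes

n = 108; E_i = n·p_i = [33.23, 8.31, 33.23, 33.23]
χ² = (38−33.23)²/33.23 + (37−8.31)²/8.31 + (17−33.23)²/33.23 + (16−33.23)²/33.23 = 116.6412
df = 3
p-value (upper-tail) = 0.00000
At α=0.01: p < α → reject H₀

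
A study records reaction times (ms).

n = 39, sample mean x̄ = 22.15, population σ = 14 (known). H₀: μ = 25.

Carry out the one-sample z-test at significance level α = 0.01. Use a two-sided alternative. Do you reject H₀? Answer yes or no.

SE = σ/√n = 14/√39 = 2.2418
z = (x̄−μ₀)/SE = (22.15−25)/2.2418 = -1.2713
p-value (two-sided) = 0.20362
At α=0.01: p ≥ α → fail to reject H₀

reject H₀: no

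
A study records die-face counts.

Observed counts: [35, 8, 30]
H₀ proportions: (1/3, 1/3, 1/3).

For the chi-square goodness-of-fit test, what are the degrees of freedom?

degrees of freedom = 2

df = k − 1 = 3 − 1 = 2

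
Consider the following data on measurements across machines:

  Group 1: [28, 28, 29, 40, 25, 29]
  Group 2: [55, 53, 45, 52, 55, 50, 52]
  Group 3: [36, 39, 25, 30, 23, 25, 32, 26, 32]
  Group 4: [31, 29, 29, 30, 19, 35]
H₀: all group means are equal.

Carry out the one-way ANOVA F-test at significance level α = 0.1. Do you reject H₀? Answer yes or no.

Group means [29.83, 51.71, 29.78, 28.83], grand mean 35.071
SSB = Σnᵢ(x̄ᵢ−x̄)² = 2589.206; SSW = ΣΣ(x−x̄ᵢ)² = 586.651
MSB = 2589.206/3 = 863.0688; MSW = 586.651/24 = 24.4438
F = MSB/MSW = 35.3083
df = (3, 24)
p-value (upper-tail) = 0.00000
At α=0.1: p < α → reject H₀

reject H₀: yes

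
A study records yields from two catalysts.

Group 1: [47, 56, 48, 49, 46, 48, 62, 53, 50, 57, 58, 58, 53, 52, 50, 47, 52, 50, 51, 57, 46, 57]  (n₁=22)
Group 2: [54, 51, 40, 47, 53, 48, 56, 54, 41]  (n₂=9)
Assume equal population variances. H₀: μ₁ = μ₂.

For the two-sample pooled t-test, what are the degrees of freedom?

degrees of freedom = 29

df = n₁ + n₂ − 2 = 22 + 9 − 2 = 29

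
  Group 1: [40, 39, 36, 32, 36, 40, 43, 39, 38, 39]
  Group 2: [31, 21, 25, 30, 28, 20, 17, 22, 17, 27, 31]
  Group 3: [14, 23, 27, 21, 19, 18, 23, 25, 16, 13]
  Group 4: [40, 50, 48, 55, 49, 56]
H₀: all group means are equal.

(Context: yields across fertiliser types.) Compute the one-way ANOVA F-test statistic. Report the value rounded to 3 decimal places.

Group means [38.20, 24.45, 19.90, 49.67], grand mean 31.027
SSB = Σnᵢ(x̄ᵢ−x̄)² = 4312.412; SSW = ΣΣ(x−x̄ᵢ)² = 728.561
MSB = 4312.412/3 = 1437.4708; MSW = 728.561/33 = 22.0776
F = MSB/MSW = 65.1099
df = (3, 33)

test statistic = 65.110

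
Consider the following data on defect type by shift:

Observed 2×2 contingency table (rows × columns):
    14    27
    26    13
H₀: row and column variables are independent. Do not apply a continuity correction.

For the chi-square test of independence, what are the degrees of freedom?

df = (r−1)(c−1) = (2−1)·(2−1) = 1

degrees of freedom = 1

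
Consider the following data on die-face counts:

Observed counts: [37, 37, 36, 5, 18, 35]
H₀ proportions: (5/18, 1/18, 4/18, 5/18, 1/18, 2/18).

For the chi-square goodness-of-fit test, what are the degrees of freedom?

df = k − 1 = 6 − 1 = 5

degrees of freedom = 5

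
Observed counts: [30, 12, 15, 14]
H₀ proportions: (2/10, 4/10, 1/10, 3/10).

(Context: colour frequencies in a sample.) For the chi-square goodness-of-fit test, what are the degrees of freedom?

degrees of freedom = 3

df = k − 1 = 4 − 1 = 3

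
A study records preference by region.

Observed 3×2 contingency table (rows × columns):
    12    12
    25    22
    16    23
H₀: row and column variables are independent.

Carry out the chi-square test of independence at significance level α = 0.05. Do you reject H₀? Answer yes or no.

Row totals [24, 47, 39], col totals [53, 57], n=110
χ² = (12−11.56)²/11.56 + (12−12.44)²/12.44 + (25−22.65)²/22.65 + (22−24.35)²/24.35 + (16−18.79)²/18.79 + (23−20.21)²/20.21 = 1.3042
df = 2
p-value (upper-tail) = 0.52096
At α=0.05: p ≥ α → fail to reject H₀

reject H₀: no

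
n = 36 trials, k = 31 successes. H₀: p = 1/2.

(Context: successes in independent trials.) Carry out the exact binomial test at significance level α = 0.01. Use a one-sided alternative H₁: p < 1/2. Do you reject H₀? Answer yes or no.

reject H₀: no

Exact binomial: n=36, k=31, p₀=1/2=0.5000
P(X≤31) from Σ C(n,i)·p₀^i·(1−p₀)^(n−i)
p-value (one-sided, H₁ less) = 1.00000
At α=0.01: p ≥ α → fail to reject H₀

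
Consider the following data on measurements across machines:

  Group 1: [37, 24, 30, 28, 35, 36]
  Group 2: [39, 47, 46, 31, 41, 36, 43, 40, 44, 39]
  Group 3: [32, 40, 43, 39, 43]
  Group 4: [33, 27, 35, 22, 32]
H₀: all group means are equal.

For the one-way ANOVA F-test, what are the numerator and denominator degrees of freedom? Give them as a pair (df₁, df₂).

k = 4 groups, N = 26 total
df = (k−1, N−k) = (4−1, 26−4) = (3, 22)

degrees of freedom = [3, 22]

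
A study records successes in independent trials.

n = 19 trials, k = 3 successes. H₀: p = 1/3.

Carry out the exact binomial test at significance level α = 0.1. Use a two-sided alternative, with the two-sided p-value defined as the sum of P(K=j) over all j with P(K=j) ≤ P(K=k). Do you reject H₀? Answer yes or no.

Exact binomial: n=19, k=3, p₀=1/3=0.3333
P(X=j) = C(n,j)·p₀^j·(1−p₀)^(n−j); p = Σ P(X=j) over j with P(X=j) ≤ P(X=3)
p-value (two-sided) = 0.14343
At α=0.1: p ≥ α → fail to reject H₀

reject H₀: no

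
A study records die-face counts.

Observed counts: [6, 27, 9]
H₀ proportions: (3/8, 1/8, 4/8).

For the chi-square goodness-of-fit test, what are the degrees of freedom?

df = k − 1 = 3 − 1 = 2

degrees of freedom = 2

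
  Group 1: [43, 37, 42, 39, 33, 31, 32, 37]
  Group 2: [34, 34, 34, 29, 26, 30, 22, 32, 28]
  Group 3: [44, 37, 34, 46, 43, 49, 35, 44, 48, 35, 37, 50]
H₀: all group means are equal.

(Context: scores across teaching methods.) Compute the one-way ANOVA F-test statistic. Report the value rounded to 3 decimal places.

Group means [36.75, 29.89, 41.83], grand mean 36.724
SSB = Σnᵢ(x̄ᵢ−x̄)² = 733.738; SSW = ΣΣ(x−x̄ᵢ)² = 664.056
MSB = 733.738/2 = 366.8688; MSW = 664.056/26 = 25.5406
F = MSB/MSW = 14.3641
df = (2, 26)

test statistic = 14.364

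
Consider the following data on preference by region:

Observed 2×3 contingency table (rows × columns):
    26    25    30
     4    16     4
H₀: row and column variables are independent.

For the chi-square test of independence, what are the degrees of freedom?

df = (r−1)(c−1) = (2−1)·(3−1) = 2

degrees of freedom = 2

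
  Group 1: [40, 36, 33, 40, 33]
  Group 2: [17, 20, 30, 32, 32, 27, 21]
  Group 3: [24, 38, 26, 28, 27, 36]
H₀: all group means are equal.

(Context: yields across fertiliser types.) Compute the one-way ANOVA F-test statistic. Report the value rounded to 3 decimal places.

test statistic = 5.785

Group means [36.40, 25.57, 29.83], grand mean 30.000
SSB = Σnᵢ(x̄ᵢ−x̄)² = 342.252; SSW = ΣΣ(x−x̄ᵢ)² = 443.748
MSB = 342.252/2 = 171.1262; MSW = 443.748/15 = 29.5832
F = MSB/MSW = 5.7846
df = (2, 15)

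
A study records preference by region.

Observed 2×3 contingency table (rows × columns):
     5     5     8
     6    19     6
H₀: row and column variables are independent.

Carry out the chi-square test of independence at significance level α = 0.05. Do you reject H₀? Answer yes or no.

reject H₀: no

Row totals [18, 31], col totals [11, 24, 14], n=49
χ² = (5−4.04)²/4.04 + (5−8.82)²/8.82 + (8−5.14)²/5.14 + (6−6.96)²/6.96 + (19−15.18)²/15.18 + (6−8.86)²/8.86 = 5.4800
df = 2
p-value (upper-tail) = 0.06457
At α=0.05: p ≥ α → fail to reject H₀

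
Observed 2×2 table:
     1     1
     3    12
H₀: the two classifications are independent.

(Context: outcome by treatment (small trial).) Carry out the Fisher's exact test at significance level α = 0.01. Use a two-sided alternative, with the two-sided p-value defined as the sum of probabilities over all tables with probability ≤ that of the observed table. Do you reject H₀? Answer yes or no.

reject H₀: no

Margins: r₁=2, r₂=15, c₁=4, c₂=13, n=17
p_obs = C(2,1)·C(15,3)/C(17,4); sum pmf over tables with pmf ≤ p_obs
p-value (two-sided) = 0.42647
At α=0.01: p ≥ α → fail to reject H₀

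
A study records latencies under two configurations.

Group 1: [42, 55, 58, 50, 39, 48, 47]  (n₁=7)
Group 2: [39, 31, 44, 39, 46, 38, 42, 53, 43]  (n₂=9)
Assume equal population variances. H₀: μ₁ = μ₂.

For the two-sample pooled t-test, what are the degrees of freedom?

df = n₁ + n₂ − 2 = 7 + 9 − 2 = 14

degrees of freedom = 14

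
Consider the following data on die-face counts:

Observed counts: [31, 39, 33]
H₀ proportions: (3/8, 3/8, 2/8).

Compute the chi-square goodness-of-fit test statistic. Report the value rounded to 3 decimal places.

n = 103; E_i = n·p_i = [38.62, 38.62, 25.75]
χ² = (31−38.62)²/38.62 + (39−38.62)²/38.62 + (33−25.75)²/25.75 = 3.5502
df = 2

test statistic = 3.550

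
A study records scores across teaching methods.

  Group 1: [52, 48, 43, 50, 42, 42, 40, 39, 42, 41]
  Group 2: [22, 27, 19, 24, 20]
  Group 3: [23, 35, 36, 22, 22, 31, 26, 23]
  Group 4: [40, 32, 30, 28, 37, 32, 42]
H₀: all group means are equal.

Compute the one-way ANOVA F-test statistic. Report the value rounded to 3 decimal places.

test statistic = 27.667

Group means [43.90, 22.40, 27.25, 34.43], grand mean 33.667
SSB = Σnᵢ(x̄ᵢ−x̄)² = 2015.352; SSW = ΣΣ(x−x̄ᵢ)² = 631.314
MSB = 2015.352/3 = 671.7841; MSW = 631.314/26 = 24.2813
F = MSB/MSW = 27.6667
df = (3, 26)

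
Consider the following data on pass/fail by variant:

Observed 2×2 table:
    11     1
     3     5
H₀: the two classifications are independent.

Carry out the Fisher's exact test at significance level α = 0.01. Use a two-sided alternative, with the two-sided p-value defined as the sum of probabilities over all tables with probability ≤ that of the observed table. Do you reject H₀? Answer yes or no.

Margins: r₁=12, r₂=8, c₁=14, c₂=6, n=20
p_obs = C(12,11)·C(8,3)/C(20,14); sum pmf over tables with pmf ≤ p_obs
p-value (two-sided) = 0.01806
At α=0.01: p ≥ α → fail to reject H₀

reject H₀: no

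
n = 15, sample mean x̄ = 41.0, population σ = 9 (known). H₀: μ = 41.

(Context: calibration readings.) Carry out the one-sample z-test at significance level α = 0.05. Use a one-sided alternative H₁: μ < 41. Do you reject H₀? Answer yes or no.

reject H₀: no

SE = σ/√n = 9/√15 = 2.3238
z = (x̄−μ₀)/SE = (41.0−41)/2.3238 = 0.0000
p-value (one-sided, H₁ less) = 0.50000
At α=0.05: p ≥ α → fail to reject H₀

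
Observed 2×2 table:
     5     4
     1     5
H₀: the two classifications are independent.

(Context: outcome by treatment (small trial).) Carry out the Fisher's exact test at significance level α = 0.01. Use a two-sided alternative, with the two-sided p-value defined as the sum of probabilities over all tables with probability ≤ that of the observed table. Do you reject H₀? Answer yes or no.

Margins: r₁=9, r₂=6, c₁=6, c₂=9, n=15
p_obs = C(9,5)·C(6,1)/C(15,6); sum pmf over tables with pmf ≤ p_obs
p-value (two-sided) = 0.28671
At α=0.01: p ≥ α → fail to reject H₀

reject H₀: no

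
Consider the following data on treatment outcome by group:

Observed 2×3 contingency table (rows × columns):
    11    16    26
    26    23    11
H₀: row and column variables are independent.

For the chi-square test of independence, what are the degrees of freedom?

df = (r−1)(c−1) = (2−1)·(3−1) = 2

degrees of freedom = 2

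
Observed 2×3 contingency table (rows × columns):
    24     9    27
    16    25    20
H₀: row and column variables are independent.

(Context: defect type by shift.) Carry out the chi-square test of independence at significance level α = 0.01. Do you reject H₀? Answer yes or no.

reject H₀: yes

Row totals [60, 61], col totals [40, 34, 47], n=121
χ² = (24−19.83)²/19.83 + (9−16.86)²/16.86 + (27−23.31)²/23.31 + (16−20.17)²/20.17 + (25−17.14)²/17.14 + (20−23.69)²/23.69 = 10.1644
df = 2
p-value (upper-tail) = 0.00621
At α=0.01: p < α → reject H₀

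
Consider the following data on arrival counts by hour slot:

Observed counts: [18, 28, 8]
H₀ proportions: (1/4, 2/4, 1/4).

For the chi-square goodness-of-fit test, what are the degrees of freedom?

df = k − 1 = 3 − 1 = 2

degrees of freedom = 2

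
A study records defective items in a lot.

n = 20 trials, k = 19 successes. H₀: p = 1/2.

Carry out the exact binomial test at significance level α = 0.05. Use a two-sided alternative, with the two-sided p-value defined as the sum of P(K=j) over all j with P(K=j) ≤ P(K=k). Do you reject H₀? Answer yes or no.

reject H₀: yes

Exact binomial: n=20, k=19, p₀=1/2=0.5000
P(X=j) = C(n,j)·p₀^j·(1−p₀)^(n−j); p = Σ P(X=j) over j with P(X=j) ≤ P(X=19)
p-value (two-sided) = 0.00004
At α=0.05: p < α → reject H₀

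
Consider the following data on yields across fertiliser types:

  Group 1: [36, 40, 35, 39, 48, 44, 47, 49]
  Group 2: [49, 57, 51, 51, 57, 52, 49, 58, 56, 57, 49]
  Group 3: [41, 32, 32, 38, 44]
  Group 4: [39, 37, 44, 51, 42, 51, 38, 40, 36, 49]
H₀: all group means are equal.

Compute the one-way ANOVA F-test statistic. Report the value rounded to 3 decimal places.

Group means [42.25, 53.27, 37.40, 42.70], grand mean 45.235
SSB = Σnᵢ(x̄ᵢ−x̄)² = 1153.136; SSW = ΣΣ(x−x̄ᵢ)² = 764.982
MSB = 1153.136/3 = 384.3786; MSW = 764.982/30 = 25.4994
F = MSB/MSW = 15.0740
df = (3, 30)

test statistic = 15.074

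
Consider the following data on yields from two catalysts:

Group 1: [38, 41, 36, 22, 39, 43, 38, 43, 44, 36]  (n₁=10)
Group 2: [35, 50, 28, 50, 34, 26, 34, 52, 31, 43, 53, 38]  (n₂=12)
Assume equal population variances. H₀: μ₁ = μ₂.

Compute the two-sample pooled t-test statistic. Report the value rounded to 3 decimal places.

x̄₁=38.000, s₁=6.325, n₁=10
x̄₂=39.500, s₂=9.728, n₂=12
s_p² = [9·6.325² + 11·9.728²]/20 = 70.0500
SE = √(s_p²·(1/10+1/12)) = 3.5836
t = (38.000−39.500)/3.5836 = -0.4186
df = 20

test statistic = -0.419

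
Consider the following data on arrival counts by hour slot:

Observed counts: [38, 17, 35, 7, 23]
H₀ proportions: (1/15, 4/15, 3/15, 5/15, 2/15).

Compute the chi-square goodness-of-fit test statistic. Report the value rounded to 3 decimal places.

n = 120; E_i = n·p_i = [8.00, 32.00, 24.00, 40.00, 16.00]
χ² = (38−8.00)²/8.00 + (17−32.00)²/32.00 + (35−24.00)²/24.00 + (7−40.00)²/40.00 + (23−16.00)²/16.00 = 154.8604
df = 4

test statistic = 154.860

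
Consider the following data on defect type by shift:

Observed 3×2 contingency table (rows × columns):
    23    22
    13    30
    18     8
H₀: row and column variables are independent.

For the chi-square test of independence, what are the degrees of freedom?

df = (r−1)(c−1) = (3−1)·(2−1) = 2

degrees of freedom = 2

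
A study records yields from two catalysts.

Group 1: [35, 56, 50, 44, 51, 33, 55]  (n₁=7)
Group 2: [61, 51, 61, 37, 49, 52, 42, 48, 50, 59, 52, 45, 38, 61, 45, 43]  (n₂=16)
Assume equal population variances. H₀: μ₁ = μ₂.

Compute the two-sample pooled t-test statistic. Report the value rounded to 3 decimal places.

test statistic = -0.888

x̄₁=46.286, s₁=9.268, n₁=7
x̄₂=49.625, s₂=7.881, n₂=16
s_p² = [6·9.268² + 15·7.881²]/21 = 68.9133
SE = √(s_p²·(1/7+1/16)) = 3.7619
t = (46.286−49.625)/3.7619 = -0.8877
df = 21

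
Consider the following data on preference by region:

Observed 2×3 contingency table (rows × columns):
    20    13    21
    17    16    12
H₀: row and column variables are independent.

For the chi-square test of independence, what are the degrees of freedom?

degrees of freedom = 2

df = (r−1)(c−1) = (2−1)·(3−1) = 2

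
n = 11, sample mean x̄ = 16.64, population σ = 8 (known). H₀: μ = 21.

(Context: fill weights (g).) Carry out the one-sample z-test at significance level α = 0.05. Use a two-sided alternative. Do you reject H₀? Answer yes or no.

reject H₀: no

SE = σ/√n = 8/√11 = 2.4121
z = (x̄−μ₀)/SE = (16.64−21)/2.4121 = -1.8076
p-value (two-sided) = 0.07067
At α=0.05: p ≥ α → fail to reject H₀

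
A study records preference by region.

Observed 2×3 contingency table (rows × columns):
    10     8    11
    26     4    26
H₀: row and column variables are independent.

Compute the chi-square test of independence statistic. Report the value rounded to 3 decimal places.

test statistic = 6.617

Row totals [29, 56], col totals [36, 12, 37], n=85
χ² = (10−12.28)²/12.28 + (8−4.09)²/4.09 + (11−12.62)²/12.62 + (26−23.72)²/23.72 + (4−7.91)²/7.91 + (26−24.38)²/24.38 = 6.6167
df = 2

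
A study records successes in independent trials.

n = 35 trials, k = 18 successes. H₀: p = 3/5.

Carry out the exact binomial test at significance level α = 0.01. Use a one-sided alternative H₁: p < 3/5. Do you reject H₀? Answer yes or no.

reject H₀: no

Exact binomial: n=35, k=18, p₀=3/5=0.6000
P(X≤18) from Σ C(n,i)·p₀^i·(1−p₀)^(n−i)
p-value (one-sided, H₁ less) = 0.19348
At α=0.01: p ≥ α → fail to reject H₀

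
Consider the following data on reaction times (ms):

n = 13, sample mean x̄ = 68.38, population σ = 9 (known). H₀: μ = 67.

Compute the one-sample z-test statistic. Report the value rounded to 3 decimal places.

SE = σ/√n = 9/√13 = 2.4962
z = (x̄−μ₀)/SE = (68.38−67)/2.4962 = 0.5529

test statistic = 0.553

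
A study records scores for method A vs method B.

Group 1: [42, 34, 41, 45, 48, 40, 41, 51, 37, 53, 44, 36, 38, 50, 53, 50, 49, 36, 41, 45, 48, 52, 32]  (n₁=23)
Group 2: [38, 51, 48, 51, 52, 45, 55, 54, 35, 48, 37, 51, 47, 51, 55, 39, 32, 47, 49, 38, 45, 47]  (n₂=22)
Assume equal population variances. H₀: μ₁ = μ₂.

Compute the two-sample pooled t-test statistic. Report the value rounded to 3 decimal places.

test statistic = -1.220

x̄₁=43.739, s₁=6.426, n₁=23
x̄₂=46.136, s₂=6.756, n₂=22
s_p² = [22·6.426² + 21·6.756²]/43 = 43.4192
SE = √(s_p²·(1/23+1/22)) = 1.9650
t = (43.739−46.136)/1.9650 = -1.2199
df = 43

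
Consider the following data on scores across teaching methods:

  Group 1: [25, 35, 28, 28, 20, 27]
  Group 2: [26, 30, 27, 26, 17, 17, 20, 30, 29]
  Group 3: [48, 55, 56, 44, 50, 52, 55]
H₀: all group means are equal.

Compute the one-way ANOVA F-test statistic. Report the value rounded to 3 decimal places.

test statistic = 66.090

Group means [27.17, 24.67, 51.43], grand mean 33.864
SSB = Σnᵢ(x̄ᵢ−x̄)² = 3190.043; SSW = ΣΣ(x−x̄ᵢ)² = 458.548
MSB = 3190.043/2 = 1595.0216; MSW = 458.548/19 = 24.1341
F = MSB/MSW = 66.0900
df = (2, 19)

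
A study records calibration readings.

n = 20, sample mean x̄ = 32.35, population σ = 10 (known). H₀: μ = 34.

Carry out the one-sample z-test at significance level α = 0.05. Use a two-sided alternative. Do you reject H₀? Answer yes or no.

reject H₀: no

SE = σ/√n = 10/√20 = 2.2361
z = (x̄−μ₀)/SE = (32.35−34)/2.2361 = -0.7379
p-value (two-sided) = 0.46057
At α=0.05: p ≥ α → fail to reject H₀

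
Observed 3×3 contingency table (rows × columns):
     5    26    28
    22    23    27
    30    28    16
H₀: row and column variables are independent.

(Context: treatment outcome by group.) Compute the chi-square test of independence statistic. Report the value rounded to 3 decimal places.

test statistic = 20.303

Row totals [59, 72, 74], col totals [57, 77, 71], n=205
χ² = (5−16.40)²/16.40 + (26−22.16)²/22.16 + (28−20.43)²/20.43 + (22−20.02)²/20.02 + (23−27.04)²/27.04 + (27−24.94)²/24.94 + (30−20.58)²/20.58 + (28−27.80)²/27.80 + (16−25.63)²/25.63 = 20.3026
df = 4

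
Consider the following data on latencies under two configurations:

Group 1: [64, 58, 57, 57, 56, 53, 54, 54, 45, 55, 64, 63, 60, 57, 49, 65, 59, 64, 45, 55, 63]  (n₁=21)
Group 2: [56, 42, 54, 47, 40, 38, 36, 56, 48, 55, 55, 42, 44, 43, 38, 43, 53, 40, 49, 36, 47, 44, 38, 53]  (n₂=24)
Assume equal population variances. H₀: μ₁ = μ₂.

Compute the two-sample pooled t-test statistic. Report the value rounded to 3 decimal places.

test statistic = 5.922

x̄₁=57.000, s₁=5.882, n₁=21
x̄₂=45.708, s₂=6.785, n₂=24
s_p² = [20·5.882² + 23·6.785²]/43 = 40.7200
SE = √(s_p²·(1/21+1/24)) = 1.9068
t = (57.000−45.708)/1.9068 = 5.9219
df = 43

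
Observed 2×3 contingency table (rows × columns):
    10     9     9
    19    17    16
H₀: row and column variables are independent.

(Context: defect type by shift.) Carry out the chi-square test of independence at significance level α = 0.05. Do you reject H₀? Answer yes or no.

reject H₀: no

Row totals [28, 52], col totals [29, 26, 25], n=80
χ² = (10−10.15)²/10.15 + (9−9.10)²/9.10 + (9−8.75)²/8.75 + (19−18.85)²/18.85 + (17−16.90)²/16.90 + (16−16.25)²/16.25 = 0.0161
df = 2
p-value (upper-tail) = 0.99199
At α=0.05: p ≥ α → fail to reject H₀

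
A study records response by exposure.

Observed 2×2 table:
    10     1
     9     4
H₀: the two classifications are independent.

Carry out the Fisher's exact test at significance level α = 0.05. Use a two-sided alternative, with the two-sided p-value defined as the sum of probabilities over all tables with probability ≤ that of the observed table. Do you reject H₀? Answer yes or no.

Margins: r₁=11, r₂=13, c₁=19, c₂=5, n=24
p_obs = C(11,10)·C(13,9)/C(24,19); sum pmf over tables with pmf ≤ p_obs
p-value (two-sided) = 0.32712
At α=0.05: p ≥ α → fail to reject H₀

reject H₀: no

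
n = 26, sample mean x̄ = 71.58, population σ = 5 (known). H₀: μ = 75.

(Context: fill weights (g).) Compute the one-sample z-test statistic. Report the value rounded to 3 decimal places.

SE = σ/√n = 5/√26 = 0.9806
z = (x̄−μ₀)/SE = (71.58−75)/0.9806 = -3.4877

test statistic = -3.488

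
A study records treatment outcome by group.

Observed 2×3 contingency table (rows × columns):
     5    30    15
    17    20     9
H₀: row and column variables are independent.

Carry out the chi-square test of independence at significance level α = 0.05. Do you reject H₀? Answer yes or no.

Row totals [50, 46], col totals [22, 50, 24], n=96
χ² = (5−11.46)²/11.46 + (30−26.04)²/26.04 + (15−12.50)²/12.50 + (17−10.54)²/10.54 + (20−23.96)²/23.96 + (9−11.50)²/11.50 = 9.8960
df = 2
p-value (upper-tail) = 0.00710
At α=0.05: p < α → reject H₀

reject H₀: yes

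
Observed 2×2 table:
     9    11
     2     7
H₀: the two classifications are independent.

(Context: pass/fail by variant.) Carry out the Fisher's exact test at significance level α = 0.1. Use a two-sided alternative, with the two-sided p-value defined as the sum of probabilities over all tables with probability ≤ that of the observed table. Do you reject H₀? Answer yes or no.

Margins: r₁=20, r₂=9, c₁=11, c₂=18, n=29
p_obs = C(20,9)·C(9,2)/C(29,11); sum pmf over tables with pmf ≤ p_obs
p-value (two-sided) = 0.41183
At α=0.1: p ≥ α → fail to reject H₀

reject H₀: no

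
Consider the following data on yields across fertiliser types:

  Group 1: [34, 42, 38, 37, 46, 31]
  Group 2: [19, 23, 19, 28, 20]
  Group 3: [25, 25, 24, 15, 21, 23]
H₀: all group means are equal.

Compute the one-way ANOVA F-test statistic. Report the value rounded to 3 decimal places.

Group means [38.00, 21.80, 22.17], grand mean 27.647
SSB = Σnᵢ(x̄ᵢ−x̄)² = 994.249; SSW = ΣΣ(x−x̄ᵢ)² = 277.633
MSB = 994.249/2 = 497.1245; MSW = 277.633/14 = 19.8310
F = MSB/MSW = 25.0681
df = (2, 14)

test statistic = 25.068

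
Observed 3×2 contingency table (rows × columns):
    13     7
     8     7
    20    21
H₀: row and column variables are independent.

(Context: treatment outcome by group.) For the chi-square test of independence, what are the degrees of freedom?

degrees of freedom = 2

df = (r−1)(c−1) = (3−1)·(2−1) = 2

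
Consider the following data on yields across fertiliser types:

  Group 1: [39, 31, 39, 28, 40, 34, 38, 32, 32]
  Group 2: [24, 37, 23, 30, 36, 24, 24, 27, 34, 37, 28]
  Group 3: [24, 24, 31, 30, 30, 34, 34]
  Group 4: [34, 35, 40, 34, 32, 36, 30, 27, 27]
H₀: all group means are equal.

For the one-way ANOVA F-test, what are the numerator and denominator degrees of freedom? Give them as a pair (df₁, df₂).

degrees of freedom = [3, 32]

k = 4 groups, N = 36 total
df = (k−1, N−k) = (4−1, 36−4) = (3, 32)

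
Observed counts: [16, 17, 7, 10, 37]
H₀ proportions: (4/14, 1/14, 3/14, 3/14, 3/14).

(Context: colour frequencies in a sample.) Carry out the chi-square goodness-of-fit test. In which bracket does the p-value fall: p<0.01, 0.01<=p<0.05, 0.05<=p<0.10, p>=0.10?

p-value bracket: p<0.01

n = 87; E_i = n·p_i = [24.86, 6.21, 18.64, 18.64, 18.64]
χ² = (16−24.86)²/24.86 + (17−6.21)²/6.21 + (7−18.64)²/18.64 + (10−18.64)²/18.64 + (37−18.64)²/18.64 = 51.2299
df = 4
p-value (upper-tail) = 0.00000
→ bracket: p<0.01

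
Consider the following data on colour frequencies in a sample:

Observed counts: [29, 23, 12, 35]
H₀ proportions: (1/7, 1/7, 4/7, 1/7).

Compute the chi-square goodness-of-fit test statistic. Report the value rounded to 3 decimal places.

test statistic = 87.030

n = 99; E_i = n·p_i = [14.14, 14.14, 56.57, 14.14]
χ² = (29−14.14)²/14.14 + (23−14.14)²/14.14 + (12−56.57)²/56.57 + (35−14.14)²/14.14 = 87.0303
df = 3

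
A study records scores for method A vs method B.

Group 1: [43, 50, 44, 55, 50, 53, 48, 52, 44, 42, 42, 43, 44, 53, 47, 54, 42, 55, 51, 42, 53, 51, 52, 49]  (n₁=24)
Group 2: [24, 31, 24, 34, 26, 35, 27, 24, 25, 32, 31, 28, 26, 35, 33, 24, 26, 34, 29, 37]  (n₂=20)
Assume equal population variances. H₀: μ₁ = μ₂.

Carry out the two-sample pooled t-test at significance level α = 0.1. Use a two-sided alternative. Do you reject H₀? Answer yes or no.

reject H₀: yes

x̄₁=48.292, s₁=4.704, n₁=24
x̄₂=29.250, s₂=4.387, n₂=20
s_p² = [23·4.704² + 19·4.387²]/42 = 20.8264
SE = √(s_p²·(1/24+1/20)) = 1.3817
t = (48.292−29.250)/1.3817 = 13.7814
df = 42
p-value (two-sided) = 0.00000
At α=0.1: p < α → reject H₀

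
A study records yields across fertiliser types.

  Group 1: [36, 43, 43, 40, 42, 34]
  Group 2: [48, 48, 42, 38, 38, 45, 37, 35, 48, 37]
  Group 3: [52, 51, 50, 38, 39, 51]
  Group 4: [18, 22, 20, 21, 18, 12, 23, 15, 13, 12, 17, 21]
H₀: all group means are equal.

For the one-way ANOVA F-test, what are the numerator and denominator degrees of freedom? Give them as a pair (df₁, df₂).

degrees of freedom = [3, 30]

k = 4 groups, N = 34 total
df = (k−1, N−k) = (4−1, 34−4) = (3, 30)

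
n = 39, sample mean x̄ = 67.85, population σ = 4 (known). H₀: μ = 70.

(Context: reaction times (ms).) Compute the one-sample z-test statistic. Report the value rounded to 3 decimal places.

SE = σ/√n = 4/√39 = 0.6405
z = (x̄−μ₀)/SE = (67.85−70)/0.6405 = -3.3567

test statistic = -3.357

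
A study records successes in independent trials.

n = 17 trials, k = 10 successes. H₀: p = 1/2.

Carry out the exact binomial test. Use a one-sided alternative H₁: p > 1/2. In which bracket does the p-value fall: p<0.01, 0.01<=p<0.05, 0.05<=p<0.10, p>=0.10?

p-value bracket: p>=0.10

Exact binomial: n=17, k=10, p₀=1/2=0.5000
P(X≥10) from Σ C(n,i)·p₀^i·(1−p₀)^(n−i)
p-value (one-sided, H₁ greater) = 0.31453
→ bracket: p>=0.10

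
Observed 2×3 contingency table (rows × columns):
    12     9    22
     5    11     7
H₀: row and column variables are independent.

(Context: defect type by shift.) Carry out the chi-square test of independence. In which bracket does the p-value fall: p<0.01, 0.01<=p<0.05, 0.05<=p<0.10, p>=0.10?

Row totals [43, 23], col totals [17, 20, 29], n=66
χ² = (12−11.08)²/11.08 + (9−13.03)²/13.03 + (22−18.89)²/18.89 + (5−5.92)²/5.92 + (11−6.97)²/6.97 + (7−10.11)²/10.11 = 5.2637
df = 2
p-value (upper-tail) = 0.07194
→ bracket: 0.05<=p<0.10

p-value bracket: 0.05<=p<0.10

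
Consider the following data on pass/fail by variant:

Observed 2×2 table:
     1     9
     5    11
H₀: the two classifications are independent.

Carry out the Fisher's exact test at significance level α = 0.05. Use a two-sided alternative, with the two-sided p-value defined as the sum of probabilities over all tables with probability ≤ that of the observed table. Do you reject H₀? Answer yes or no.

Margins: r₁=10, r₂=16, c₁=6, c₂=20, n=26
p_obs = C(10,1)·C(16,5)/C(26,6); sum pmf over tables with pmf ≤ p_obs
p-value (two-sided) = 0.35239
At α=0.05: p ≥ α → fail to reject H₀

reject H₀: no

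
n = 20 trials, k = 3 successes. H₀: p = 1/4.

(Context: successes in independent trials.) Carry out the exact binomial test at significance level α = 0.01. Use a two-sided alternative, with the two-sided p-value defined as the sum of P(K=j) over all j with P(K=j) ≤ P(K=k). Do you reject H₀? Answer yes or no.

Exact binomial: n=20, k=3, p₀=1/4=0.2500
P(X=j) = C(n,j)·p₀^j·(1−p₀)^(n−j); p = Σ P(X=j) over j with P(X=j) ≤ P(X=3)
p-value (two-sided) = 0.43937
At α=0.01: p ≥ α → fail to reject H₀

reject H₀: no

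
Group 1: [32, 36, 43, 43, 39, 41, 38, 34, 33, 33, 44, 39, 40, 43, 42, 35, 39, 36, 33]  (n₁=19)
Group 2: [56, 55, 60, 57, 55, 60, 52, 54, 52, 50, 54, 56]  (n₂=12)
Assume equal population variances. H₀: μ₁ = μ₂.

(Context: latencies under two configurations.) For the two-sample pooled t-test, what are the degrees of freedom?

df = n₁ + n₂ − 2 = 19 + 12 − 2 = 29

degrees of freedom = 29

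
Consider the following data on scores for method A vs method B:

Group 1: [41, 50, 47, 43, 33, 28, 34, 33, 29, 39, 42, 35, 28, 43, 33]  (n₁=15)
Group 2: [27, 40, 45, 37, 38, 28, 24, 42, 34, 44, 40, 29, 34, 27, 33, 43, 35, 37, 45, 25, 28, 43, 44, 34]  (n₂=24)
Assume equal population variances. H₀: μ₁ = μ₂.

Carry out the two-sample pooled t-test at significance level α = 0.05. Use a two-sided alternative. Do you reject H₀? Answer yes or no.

reject H₀: no

x̄₁=37.200, s₁=6.930, n₁=15
x̄₂=35.667, s₂=6.869, n₂=24
s_p² = [14·6.930² + 23·6.869²]/37 = 47.5063
SE = √(s_p²·(1/15+1/24)) = 2.2686
t = (37.200−35.667)/2.2686 = 0.6759
df = 37
p-value (two-sided) = 0.50331
At α=0.05: p ≥ α → fail to reject H₀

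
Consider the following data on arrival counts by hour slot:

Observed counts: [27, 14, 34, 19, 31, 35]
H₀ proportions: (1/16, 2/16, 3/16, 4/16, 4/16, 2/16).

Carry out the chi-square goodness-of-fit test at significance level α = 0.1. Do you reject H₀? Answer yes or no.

n = 160; E_i = n·p_i = [10.00, 20.00, 30.00, 40.00, 40.00, 20.00]
χ² = (27−10.00)²/10.00 + (14−20.00)²/20.00 + (34−30.00)²/30.00 + (19−40.00)²/40.00 + (31−40.00)²/40.00 + (35−20.00)²/20.00 = 55.5333
df = 5
p-value (upper-tail) = 0.00000
At α=0.1: p < α → reject H₀

reject H₀: yes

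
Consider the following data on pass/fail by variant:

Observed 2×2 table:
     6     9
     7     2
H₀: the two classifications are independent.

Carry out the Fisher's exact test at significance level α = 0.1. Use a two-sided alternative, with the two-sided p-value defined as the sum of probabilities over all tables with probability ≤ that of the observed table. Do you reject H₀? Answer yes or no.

reject H₀: no

Margins: r₁=15, r₂=9, c₁=13, c₂=11, n=24
p_obs = C(15,6)·C(9,7)/C(24,13); sum pmf over tables with pmf ≤ p_obs
p-value (two-sided) = 0.10493
At α=0.1: p ≥ α → fail to reject H₀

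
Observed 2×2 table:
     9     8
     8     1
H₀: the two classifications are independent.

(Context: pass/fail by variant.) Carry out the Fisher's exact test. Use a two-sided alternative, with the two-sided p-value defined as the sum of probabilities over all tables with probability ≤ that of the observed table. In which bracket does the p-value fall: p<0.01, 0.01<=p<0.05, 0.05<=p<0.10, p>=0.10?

p-value bracket: 0.05<=p<0.10

Margins: r₁=17, r₂=9, c₁=17, c₂=9, n=26
p_obs = C(17,9)·C(9,8)/C(26,17); sum pmf over tables with pmf ≤ p_obs
p-value (two-sided) = 0.09770
→ bracket: 0.05<=p<0.10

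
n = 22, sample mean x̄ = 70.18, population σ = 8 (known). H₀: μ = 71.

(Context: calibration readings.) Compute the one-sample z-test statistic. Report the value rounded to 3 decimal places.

SE = σ/√n = 8/√22 = 1.7056
z = (x̄−μ₀)/SE = (70.18−71)/1.7056 = -0.4808

test statistic = -0.481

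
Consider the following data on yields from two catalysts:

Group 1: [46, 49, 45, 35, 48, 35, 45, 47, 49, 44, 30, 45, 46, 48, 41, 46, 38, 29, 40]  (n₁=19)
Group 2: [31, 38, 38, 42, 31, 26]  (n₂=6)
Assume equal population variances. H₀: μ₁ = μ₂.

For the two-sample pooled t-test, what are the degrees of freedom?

df = n₁ + n₂ − 2 = 19 + 6 − 2 = 23

degrees of freedom = 23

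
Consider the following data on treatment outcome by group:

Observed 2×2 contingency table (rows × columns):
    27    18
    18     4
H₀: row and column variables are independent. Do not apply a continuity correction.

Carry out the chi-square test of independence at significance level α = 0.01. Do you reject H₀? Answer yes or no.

Row totals [45, 22], col totals [45, 22], n=67
χ² = (27−30.22)²/30.22 + (18−14.78)²/14.78 + (18−14.78)²/14.78 + (4−7.22)²/7.22 = 3.1894
df = 1
p-value (upper-tail) = 0.07412
At α=0.01: p ≥ α → fail to reject H₀

reject H₀: no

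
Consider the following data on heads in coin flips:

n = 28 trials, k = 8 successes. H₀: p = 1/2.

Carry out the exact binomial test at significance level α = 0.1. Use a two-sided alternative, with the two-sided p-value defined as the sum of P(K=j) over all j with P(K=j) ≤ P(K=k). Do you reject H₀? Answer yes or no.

Exact binomial: n=28, k=8, p₀=1/2=0.5000
P(X=j) = C(n,j)·p₀^j·(1−p₀)^(n−j); p = Σ P(X=j) over j with P(X=j) ≤ P(X=8)
p-value (two-sided) = 0.03570
At α=0.1: p < α → reject H₀

reject H₀: yes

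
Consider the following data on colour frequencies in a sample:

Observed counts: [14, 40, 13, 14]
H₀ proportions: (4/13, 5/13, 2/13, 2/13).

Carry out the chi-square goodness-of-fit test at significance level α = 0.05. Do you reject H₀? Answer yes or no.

reject H₀: no

n = 81; E_i = n·p_i = [24.92, 31.15, 12.46, 12.46]
χ² = (14−24.92)²/24.92 + (40−31.15)²/31.15 + (13−12.46)²/12.46 + (14−12.46)²/12.46 = 7.5123
df = 3
p-value (upper-tail) = 0.05724
At α=0.05: p ≥ α → fail to reject H₀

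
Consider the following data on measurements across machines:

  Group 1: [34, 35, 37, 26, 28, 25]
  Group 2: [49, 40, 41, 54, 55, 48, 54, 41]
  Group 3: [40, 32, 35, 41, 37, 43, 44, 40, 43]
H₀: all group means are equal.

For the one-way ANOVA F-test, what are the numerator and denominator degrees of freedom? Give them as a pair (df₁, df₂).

degrees of freedom = [2, 20]

k = 3 groups, N = 23 total
df = (k−1, N−k) = (3−1, 23−3) = (2, 20)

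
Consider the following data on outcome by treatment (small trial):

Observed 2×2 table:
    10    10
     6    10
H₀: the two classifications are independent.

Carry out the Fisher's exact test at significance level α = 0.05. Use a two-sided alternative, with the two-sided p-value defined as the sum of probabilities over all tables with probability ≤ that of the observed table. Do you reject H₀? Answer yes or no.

reject H₀: no

Margins: r₁=20, r₂=16, c₁=16, c₂=20, n=36
p_obs = C(20,10)·C(16,6)/C(36,16); sum pmf over tables with pmf ≤ p_obs
p-value (two-sided) = 0.51522
At α=0.05: p ≥ α → fail to reject H₀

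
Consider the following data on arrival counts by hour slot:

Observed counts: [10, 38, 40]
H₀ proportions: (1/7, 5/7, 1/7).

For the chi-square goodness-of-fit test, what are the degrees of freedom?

degrees of freedom = 2

df = k − 1 = 3 − 1 = 2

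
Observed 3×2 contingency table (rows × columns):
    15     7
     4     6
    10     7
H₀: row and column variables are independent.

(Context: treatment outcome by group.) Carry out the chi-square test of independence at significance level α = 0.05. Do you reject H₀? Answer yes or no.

reject H₀: no

Row totals [22, 10, 17], col totals [29, 20], n=49
χ² = (15−13.02)²/13.02 + (7−8.98)²/8.98 + (4−5.92)²/5.92 + (6−4.08)²/4.08 + (10−10.06)²/10.06 + (7−6.94)²/6.94 = 2.2617
df = 2
p-value (upper-tail) = 0.32275
At α=0.05: p ≥ α → fail to reject H₀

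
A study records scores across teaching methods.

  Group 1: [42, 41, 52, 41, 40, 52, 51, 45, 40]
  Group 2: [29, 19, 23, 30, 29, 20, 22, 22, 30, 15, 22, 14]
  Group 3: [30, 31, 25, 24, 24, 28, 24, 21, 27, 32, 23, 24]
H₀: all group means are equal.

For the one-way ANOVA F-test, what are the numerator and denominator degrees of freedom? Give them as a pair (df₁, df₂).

k = 3 groups, N = 33 total
df = (k−1, N−k) = (3−1, 33−3) = (2, 30)

degrees of freedom = [2, 30]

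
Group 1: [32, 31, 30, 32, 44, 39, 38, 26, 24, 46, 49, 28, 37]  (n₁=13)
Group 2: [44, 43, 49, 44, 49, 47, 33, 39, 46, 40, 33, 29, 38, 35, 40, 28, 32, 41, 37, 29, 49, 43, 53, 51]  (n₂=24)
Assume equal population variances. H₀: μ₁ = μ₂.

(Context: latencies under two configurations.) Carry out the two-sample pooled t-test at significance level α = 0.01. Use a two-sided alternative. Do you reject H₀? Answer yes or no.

x̄₁=35.077, s₁=7.836, n₁=13
x̄₂=40.500, s₂=7.372, n₂=24
s_p² = [12·7.836² + 23·7.372²]/35 = 56.7692
SE = √(s_p²·(1/13+1/24)) = 2.5947
t = (35.077−40.500)/2.5947 = -2.0901
df = 35
p-value (two-sided) = 0.04394
At α=0.01: p ≥ α → fail to reject H₀

reject H₀: no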